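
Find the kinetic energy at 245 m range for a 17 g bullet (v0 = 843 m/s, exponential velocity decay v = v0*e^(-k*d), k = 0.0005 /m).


v = v0*exp(-k*d) = 843*exp(-0.0005*245) = 745.807 m/s
E = 0.5*m*v^2 = 0.5*0.017*745.807^2 = 4728 J

4728 J


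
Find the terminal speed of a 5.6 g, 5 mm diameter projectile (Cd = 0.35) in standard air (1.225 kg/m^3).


A = pi*(d/2)^2 = pi*(5/2000)^2 = 1.96350e-05 m^2
vt = sqrt(2mg/(Cd*rho*A)) = sqrt(2*0.0056*9.81/(0.35 * 1.225 * 1.96350e-05)) = 114.2 m/s

114.2 m/s


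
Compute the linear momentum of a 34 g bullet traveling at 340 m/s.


p = m*v = 0.034*340 = 11.56 kg·m/s

11.56 kg·m/s


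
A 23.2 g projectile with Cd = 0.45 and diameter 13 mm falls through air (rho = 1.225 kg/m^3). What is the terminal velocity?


A = pi*(d/2)^2 = pi*(13/2000)^2 = 1.32732e-04 m^2
vt = sqrt(2mg/(Cd*rho*A)) = sqrt(2*0.0232*9.81/(0.45 * 1.225 * 1.32732e-04)) = 78.87 m/s

78.87 m/s


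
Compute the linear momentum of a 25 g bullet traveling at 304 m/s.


p = m*v = 0.025*304 = 7.6 kg·m/s

7.6 kg·m/s


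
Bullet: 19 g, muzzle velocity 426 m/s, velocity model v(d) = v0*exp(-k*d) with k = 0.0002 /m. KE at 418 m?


v = v0*exp(-k*d) = 426*exp(-0.0002*418) = 391.834 m/s
E = 0.5*m*v^2 = 0.5*0.019*391.834^2 = 1459 J

1459 J


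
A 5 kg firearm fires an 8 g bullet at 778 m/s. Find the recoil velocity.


v_recoil = m_p * v_p / m_gun = 0.008 * 778 / 5 = 1.245 m/s

1.245 m/s


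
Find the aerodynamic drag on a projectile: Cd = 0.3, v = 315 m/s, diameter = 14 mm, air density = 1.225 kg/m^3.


A = pi*(d/2)^2 = pi*(14/2000)^2 = 1.53938e-04 m^2
Fd = 0.5*Cd*rho*A*v^2 = 0.5*0.3*1.225*1.53938e-04*315^2 = 2.807 N

2.807 N


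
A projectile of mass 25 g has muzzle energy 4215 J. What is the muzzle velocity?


v = sqrt(2*E/m) = sqrt(2*4215/0.025) = 580.7 m/s

580.7 m/s


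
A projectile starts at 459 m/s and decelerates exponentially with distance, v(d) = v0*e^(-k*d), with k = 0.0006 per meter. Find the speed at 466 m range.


v = v0*exp(-k*d) = 459*exp(-0.0006*466) = 347 m/s

347 m/s


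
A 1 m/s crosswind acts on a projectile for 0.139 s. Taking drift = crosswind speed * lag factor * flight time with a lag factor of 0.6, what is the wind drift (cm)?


drift = v_wind * lag * t = 1 * 0.6 * 0.139 = 0.0834 m ≈ 8.34 cm

8.34 cm


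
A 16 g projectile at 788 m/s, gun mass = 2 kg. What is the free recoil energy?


v_r = m_p*v_p/m_gun = 0.016*788/2 = 6.304 m/s, E_r = 0.5*m_gun*v_r^2 = 0.5*2*6.304^2 = 39.74 J

39.74 J


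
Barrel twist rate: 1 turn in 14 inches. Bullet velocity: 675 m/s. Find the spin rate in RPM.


twist_m = 14*0.0254 = 0.3556 m
spin = v/twist = 675/0.3556 = 1898.2 rev/s
RPM = spin*60 = 1898.2*60 ≈ 113892 RPM

113892 RPM


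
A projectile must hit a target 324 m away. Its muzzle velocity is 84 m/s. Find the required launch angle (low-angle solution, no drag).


sin(2*theta) = R*g/v0^2 = 324*9.81/84^2 = 0.450459, theta = arcsin(0.450459)/2 = 13.39°

13.39 degrees


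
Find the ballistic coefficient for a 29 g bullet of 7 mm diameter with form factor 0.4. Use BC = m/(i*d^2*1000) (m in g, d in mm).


BC = m/(i*d^2*1000) = 29/(0.4 * 7^2 * 1000) = 0.00148

0.00148


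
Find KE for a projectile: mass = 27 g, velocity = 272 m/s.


E = 0.5*m*v^2 = 0.5*0.027*272^2 = 998.8 J

998.8 J


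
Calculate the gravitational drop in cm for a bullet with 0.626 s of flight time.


drop = 0.5*g*t^2 = 0.5*9.81*0.626^2 = 1.92215 m ≈ 192.2 cm

192.2 cm


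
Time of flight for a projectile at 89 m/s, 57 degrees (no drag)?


T = 2*v0*sin(theta)/g = 2*89*sin(57°)/9.81 = 15.22 s

15.22 s


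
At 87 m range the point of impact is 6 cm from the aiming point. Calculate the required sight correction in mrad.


1 mrad subtends 1 cm per 10 m of range, so adj = error_cm / (dist_m / 10) = 6 / (87/10) = 0.6897 mrad

0.6897 mrad


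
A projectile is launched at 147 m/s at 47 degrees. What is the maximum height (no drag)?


H = (v0*sin(theta))^2 / (2g) = (147*sin(47°))^2 / (2*9.81) = 589.1 m

589.1 m


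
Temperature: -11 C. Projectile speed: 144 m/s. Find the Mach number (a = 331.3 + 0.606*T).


a = 331.3 + 0.606*(-11) = 324.634 m/s
M = v/a = 144/324.634 = 0.4436

0.4436


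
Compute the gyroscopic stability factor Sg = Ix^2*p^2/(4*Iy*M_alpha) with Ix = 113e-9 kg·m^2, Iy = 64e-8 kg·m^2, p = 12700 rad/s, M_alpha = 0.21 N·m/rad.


Sg = Ix^2 * p^2 / (4 * Iy * M_alpha) = (113e-9)^2 * 12700^2 / (4 * 64e-8 * 0.21) = 3.831

3.831


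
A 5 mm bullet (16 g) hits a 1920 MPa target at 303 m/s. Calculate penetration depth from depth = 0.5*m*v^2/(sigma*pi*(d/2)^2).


A = pi*(d/2)^2 = pi*(5/2)^2 = 19.635 mm^2
E = 0.5*m*v^2 = 0.5*0.016*303^2 = 734.472 J
depth = E/(sigma*A) = 734.472 J / (1920 MPa * 19.635 mm^2) = 734.472/(1920 * 19.635) m = 0.0194825 m ≈ 19.48 mm

19.48 mm


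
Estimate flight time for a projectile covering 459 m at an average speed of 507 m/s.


t = d/v = 459/507 = 0.9053 s

0.9053 s


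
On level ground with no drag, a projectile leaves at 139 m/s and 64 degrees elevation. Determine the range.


R = v0^2 * sin(2*theta) / g = 139^2 * sin(2*64°) / 9.81 = 1552 m

1552 m


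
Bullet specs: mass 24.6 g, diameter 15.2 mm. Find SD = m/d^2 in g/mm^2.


SD = m/d^2 = 24.6/15.2^2 = 0.1065 g/mm^2

0.1065 g/mm^2


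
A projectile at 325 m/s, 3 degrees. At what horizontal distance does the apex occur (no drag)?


R = v0^2*sin(2*theta)/g = 325^2*sin(2*3°)/9.81 = 1125.47 m
apex_dist = R/2 = 1125.47/2 = 562.7 m

562.7 m


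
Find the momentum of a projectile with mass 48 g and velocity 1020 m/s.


p = m*v = 0.048*1020 = 48.96 kg·m/s

48.96 kg·m/s


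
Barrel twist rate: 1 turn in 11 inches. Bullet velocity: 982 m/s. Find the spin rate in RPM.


twist_m = 11*0.0254 = 0.2794 m
spin = v/twist = 982/0.2794 = 3514.674 rev/s
RPM = spin*60 = 3514.674*60 ≈ 210880 RPM

210880 RPM


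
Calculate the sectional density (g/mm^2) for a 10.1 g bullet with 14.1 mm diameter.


SD = m/d^2 = 10.1/14.1^2 = 0.0508 g/mm^2

0.0508 g/mm^2


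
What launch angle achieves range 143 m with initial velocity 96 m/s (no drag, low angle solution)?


sin(2*theta) = R*g/v0^2 = 143*9.81/96^2 = 0.152217, theta = arcsin(0.152217)/2 = 4.378°

4.378 degrees


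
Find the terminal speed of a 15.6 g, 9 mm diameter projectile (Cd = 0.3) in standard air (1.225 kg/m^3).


A = pi*(d/2)^2 = pi*(9/2000)^2 = 6.36173e-05 m^2
vt = sqrt(2mg/(Cd*rho*A)) = sqrt(2*0.0156*9.81/(0.3 * 1.225 * 6.36173e-05)) = 114.4 m/s

114.4 m/s


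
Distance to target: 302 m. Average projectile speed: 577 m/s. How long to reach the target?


t = d/v = 302/577 = 0.5234 s

0.5234 s


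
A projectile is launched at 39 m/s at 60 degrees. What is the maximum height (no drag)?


H = (v0*sin(theta))^2 / (2g) = (39*sin(60°))^2 / (2*9.81) = 58.14 m

58.14 m


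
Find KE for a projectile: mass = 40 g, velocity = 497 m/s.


E = 0.5*m*v^2 = 0.5*0.04*497^2 = 4940 J

4940 J


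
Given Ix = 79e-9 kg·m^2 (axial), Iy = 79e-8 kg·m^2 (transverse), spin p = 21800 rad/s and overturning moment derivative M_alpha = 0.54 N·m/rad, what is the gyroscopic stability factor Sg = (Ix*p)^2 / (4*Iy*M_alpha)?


Sg = Ix^2 * p^2 / (4 * Iy * M_alpha) = (79e-9)^2 * 21800^2 / (4 * 79e-8 * 0.54) = 1.738

1.738


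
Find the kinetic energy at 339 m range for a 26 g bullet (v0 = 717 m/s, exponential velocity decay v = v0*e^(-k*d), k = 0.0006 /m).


v = v0*exp(-k*d) = 717*exp(-0.0006*339) = 585.037 m/s
E = 0.5*m*v^2 = 0.5*0.026*585.037^2 = 4449 J

4449 J


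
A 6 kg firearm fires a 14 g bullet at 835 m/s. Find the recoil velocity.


v_recoil = m_p * v_p / m_gun = 0.014 * 835 / 6 = 1.948 m/s

1.948 m/s


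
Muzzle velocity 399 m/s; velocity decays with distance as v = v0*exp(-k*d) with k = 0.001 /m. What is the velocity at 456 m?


v = v0*exp(-k*d) = 399*exp(-0.001*456) = 252.9 m/s

252.9 m/s


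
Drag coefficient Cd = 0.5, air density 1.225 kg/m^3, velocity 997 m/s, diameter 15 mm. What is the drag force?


A = pi*(d/2)^2 = pi*(15/2000)^2 = 1.76715e-04 m^2
Fd = 0.5*Cd*rho*A*v^2 = 0.5*0.5*1.225*1.76715e-04*997^2 = 53.79 N

53.79 N


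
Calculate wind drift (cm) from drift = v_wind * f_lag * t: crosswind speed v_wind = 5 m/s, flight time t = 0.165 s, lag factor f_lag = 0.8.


drift = v_wind * lag * t = 5 * 0.8 * 0.165 = 0.66 m ≈ 66 cm

66 cm


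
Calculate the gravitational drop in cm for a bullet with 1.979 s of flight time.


drop = 0.5*g*t^2 = 0.5*9.81*1.979^2 = 19.2101 m ≈ 1921 cm

1921 cm


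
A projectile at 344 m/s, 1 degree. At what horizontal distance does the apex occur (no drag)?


R = v0^2*sin(2*theta)/g = 344^2*sin(2*1°)/9.81 = 420.985 m
apex_dist = R/2 = 420.985/2 = 210.5 m

210.5 m


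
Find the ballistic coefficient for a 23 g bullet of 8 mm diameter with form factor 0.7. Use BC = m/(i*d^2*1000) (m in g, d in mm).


BC = m/(i*d^2*1000) = 23/(0.7 * 8^2 * 1000) = 0.0005134

0.0005134


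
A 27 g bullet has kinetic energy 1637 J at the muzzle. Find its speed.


v = sqrt(2*E/m) = sqrt(2*1637/0.027) = 348.2 m/s

348.2 m/s


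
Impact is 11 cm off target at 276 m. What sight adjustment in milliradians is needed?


1 mrad subtends 1 cm per 10 m of range, so adj = error_cm / (dist_m / 10) = 11 / (276/10) = 0.3986 mrad

0.3986 mrad


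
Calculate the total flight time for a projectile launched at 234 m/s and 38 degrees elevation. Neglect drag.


T = 2*v0*sin(theta)/g = 2*234*sin(38°)/9.81 = 29.37 s

29.37 s


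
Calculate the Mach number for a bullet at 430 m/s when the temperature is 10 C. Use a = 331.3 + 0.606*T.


a = 331.3 + 0.606*(10) = 337.36 m/s
M = v/a = 430/337.36 = 1.275

1.275


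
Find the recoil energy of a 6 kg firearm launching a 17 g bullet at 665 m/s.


v_r = m_p*v_p/m_gun = 0.017*665/6 = 1.88417 m/s, E_r = 0.5*m_gun*v_r^2 = 0.5*6*1.88417^2 = 10.65 J

10.65 J


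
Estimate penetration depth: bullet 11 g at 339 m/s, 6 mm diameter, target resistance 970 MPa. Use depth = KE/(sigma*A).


A = pi*(d/2)^2 = pi*(6/2)^2 = 28.2743 mm^2
E = 0.5*m*v^2 = 0.5*0.011*339^2 = 632.065 J
depth = E/(sigma*A) = 632.065 J / (970 MPa * 28.2743 mm^2) = 632.065/(970 * 28.2743) m = 0.0230461 m ≈ 23.05 mm

23.05 mm


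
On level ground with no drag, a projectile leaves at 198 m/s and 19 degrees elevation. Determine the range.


R = v0^2 * sin(2*theta) / g = 198^2 * sin(2*19°) / 9.81 = 2460 m

2460 m


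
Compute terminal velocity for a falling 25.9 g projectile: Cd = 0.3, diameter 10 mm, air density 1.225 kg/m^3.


A = pi*(d/2)^2 = pi*(10/2000)^2 = 7.85398e-05 m^2
vt = sqrt(2mg/(Cd*rho*A)) = sqrt(2*0.0259*9.81/(0.3 * 1.225 * 7.85398e-05)) = 132.7 m/s

132.7 m/s


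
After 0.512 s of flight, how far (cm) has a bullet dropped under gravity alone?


drop = 0.5*g*t^2 = 0.5*9.81*0.512^2 = 1.28582 m ≈ 128.6 cm

128.6 cm


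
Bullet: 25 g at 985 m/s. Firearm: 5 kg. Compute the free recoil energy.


v_r = m_p*v_p/m_gun = 0.025*985/5 = 4.925 m/s, E_r = 0.5*m_gun*v_r^2 = 0.5*5*4.925^2 = 60.64 J

60.64 J


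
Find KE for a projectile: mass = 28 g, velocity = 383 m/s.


E = 0.5*m*v^2 = 0.5*0.028*383^2 = 2054 J

2054 J


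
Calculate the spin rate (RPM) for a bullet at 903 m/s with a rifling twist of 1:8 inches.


twist_m = 8*0.0254 = 0.2032 m
spin = v/twist = 903/0.2032 = 4443.898 rev/s
RPM = spin*60 = 4443.898*60 ≈ 266634 RPM

266634 RPM


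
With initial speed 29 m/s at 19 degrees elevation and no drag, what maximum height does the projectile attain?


H = (v0*sin(theta))^2 / (2g) = (29*sin(19°))^2 / (2*9.81) = 4.543 m

4.543 m


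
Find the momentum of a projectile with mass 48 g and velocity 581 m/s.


p = m*v = 0.048*581 = 27.89 kg·m/s

27.89 kg·m/s


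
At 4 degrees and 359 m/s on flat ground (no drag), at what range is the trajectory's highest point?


R = v0^2*sin(2*theta)/g = 359^2*sin(2*4°)/9.81 = 1828.42 m
apex_dist = R/2 = 1828.42/2 = 914.2 m

914.2 m


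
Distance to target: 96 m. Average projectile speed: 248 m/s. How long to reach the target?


t = d/v = 96/248 = 0.3871 s

0.3871 s


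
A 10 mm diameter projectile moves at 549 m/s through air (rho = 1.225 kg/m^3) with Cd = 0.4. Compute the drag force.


A = pi*(d/2)^2 = pi*(10/2000)^2 = 7.85398e-05 m^2
Fd = 0.5*Cd*rho*A*v^2 = 0.5*0.4*1.225*7.85398e-05*549^2 = 5.8 N

5.8 N


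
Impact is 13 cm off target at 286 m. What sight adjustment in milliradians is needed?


1 mrad subtends 1 cm per 10 m of range, so adj = error_cm / (dist_m / 10) = 13 / (286/10) = 0.4545 mrad

0.4545 mrad


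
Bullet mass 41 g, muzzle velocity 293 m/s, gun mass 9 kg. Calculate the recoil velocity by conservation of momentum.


v_recoil = m_p * v_p / m_gun = 0.041 * 293 / 9 = 1.335 m/s

1.335 m/s


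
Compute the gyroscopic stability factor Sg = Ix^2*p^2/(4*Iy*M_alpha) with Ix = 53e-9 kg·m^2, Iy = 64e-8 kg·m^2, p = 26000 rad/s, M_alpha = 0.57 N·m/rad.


Sg = Ix^2 * p^2 / (4 * Iy * M_alpha) = (53e-9)^2 * 26000^2 / (4 * 64e-8 * 0.57) = 1.301

1.301


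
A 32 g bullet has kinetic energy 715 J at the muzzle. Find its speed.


v = sqrt(2*E/m) = sqrt(2*715/0.032) = 211.4 m/s

211.4 m/s


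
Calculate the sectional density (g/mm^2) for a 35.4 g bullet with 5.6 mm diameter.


SD = m/d^2 = 35.4/5.6^2 = 1.129 g/mm^2

1.129 g/mm^2


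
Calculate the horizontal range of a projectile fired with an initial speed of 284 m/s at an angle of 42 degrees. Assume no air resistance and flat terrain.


R = v0^2 * sin(2*theta) / g = 284^2 * sin(2*42°) / 9.81 = 8177 m

8177 m


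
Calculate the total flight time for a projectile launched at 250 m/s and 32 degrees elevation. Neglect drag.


T = 2*v0*sin(theta)/g = 2*250*sin(32°)/9.81 = 27.01 s

27.01 s


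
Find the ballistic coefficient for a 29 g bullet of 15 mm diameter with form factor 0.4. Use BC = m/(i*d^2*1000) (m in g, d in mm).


BC = m/(i*d^2*1000) = 29/(0.4 * 15^2 * 1000) = 0.0003222

0.0003222


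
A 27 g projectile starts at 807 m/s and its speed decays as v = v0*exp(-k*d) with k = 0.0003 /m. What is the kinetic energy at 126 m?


v = v0*exp(-k*d) = 807*exp(-0.0003*126) = 777.065 m/s
E = 0.5*m*v^2 = 0.5*0.027*777.065^2 = 8152 J

8152 J


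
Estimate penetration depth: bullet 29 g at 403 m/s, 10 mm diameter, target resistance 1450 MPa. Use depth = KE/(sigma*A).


A = pi*(d/2)^2 = pi*(10/2)^2 = 78.5398 mm^2
E = 0.5*m*v^2 = 0.5*0.029*403^2 = 2354.93 J
depth = E/(sigma*A) = 2354.93 J / (1450 MPa * 78.5398 mm^2) = 2354.93/(1450 * 78.5398) m = 0.0206786 m ≈ 20.68 mm

20.68 mm


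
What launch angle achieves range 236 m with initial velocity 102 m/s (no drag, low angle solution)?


sin(2*theta) = R*g/v0^2 = 236*9.81/102^2 = 0.222526, theta = arcsin(0.222526)/2 = 6.429°

6.429 degrees


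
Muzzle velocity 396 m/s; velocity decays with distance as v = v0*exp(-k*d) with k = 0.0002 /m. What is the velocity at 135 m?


v = v0*exp(-k*d) = 396*exp(-0.0002*135) = 385.5 m/s

385.5 m/s


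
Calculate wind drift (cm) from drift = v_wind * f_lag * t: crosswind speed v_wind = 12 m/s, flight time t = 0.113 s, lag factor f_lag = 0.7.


drift = v_wind * lag * t = 12 * 0.7 * 0.113 = 0.9492 m ≈ 94.92 cm

94.92 cm


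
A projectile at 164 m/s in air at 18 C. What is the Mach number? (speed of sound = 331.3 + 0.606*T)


a = 331.3 + 0.606*(18) = 342.208 m/s
M = v/a = 164/342.208 = 0.4792

0.4792


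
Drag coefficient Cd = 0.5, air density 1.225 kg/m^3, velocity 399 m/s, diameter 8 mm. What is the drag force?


A = pi*(d/2)^2 = pi*(8/2000)^2 = 5.02655e-05 m^2
Fd = 0.5*Cd*rho*A*v^2 = 0.5*0.5*1.225*5.02655e-05*399^2 = 2.451 N

2.451 N


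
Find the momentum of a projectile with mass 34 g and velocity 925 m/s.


p = m*v = 0.034*925 = 31.45 kg·m/s

31.45 kg·m/s


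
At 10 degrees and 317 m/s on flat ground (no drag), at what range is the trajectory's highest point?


R = v0^2*sin(2*theta)/g = 317^2*sin(2*10°)/9.81 = 3503.49 m
apex_dist = R/2 = 3503.49/2 = 1752 m

1752 m


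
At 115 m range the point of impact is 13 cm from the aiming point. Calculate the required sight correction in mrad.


1 mrad subtends 1 cm per 10 m of range, so adj = error_cm / (dist_m / 10) = 13 / (115/10) = 1.13 mrad

1.13 mrad


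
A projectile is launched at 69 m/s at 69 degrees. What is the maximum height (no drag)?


H = (v0*sin(theta))^2 / (2g) = (69*sin(69°))^2 / (2*9.81) = 211.5 m

211.5 m


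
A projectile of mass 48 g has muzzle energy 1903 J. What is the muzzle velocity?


v = sqrt(2*E/m) = sqrt(2*1903/0.048) = 281.6 m/s

281.6 m/s


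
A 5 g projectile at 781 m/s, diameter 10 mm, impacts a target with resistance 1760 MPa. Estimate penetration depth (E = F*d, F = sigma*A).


A = pi*(d/2)^2 = pi*(10/2)^2 = 78.5398 mm^2
E = 0.5*m*v^2 = 0.5*0.005*781^2 = 1524.9 J
depth = E/(sigma*A) = 1524.9 J / (1760 MPa * 78.5398 mm^2) = 1524.9/(1760 * 78.5398) m = 0.0110316 m ≈ 11.03 mm

11.03 mm


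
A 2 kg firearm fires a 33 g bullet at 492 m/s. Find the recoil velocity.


v_recoil = m_p * v_p / m_gun = 0.033 * 492 / 2 = 8.118 m/s

8.118 m/s


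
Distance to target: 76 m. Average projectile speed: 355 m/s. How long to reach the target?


t = d/v = 76/355 = 0.2141 s

0.2141 s


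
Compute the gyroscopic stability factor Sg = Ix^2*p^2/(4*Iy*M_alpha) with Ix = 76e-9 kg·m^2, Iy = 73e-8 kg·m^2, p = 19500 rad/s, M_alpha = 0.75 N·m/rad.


Sg = Ix^2 * p^2 / (4 * Iy * M_alpha) = (76e-9)^2 * 19500^2 / (4 * 73e-8 * 0.75) = 1.003

1.003


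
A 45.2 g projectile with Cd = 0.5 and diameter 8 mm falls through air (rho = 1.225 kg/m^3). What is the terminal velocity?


A = pi*(d/2)^2 = pi*(8/2000)^2 = 5.02655e-05 m^2
vt = sqrt(2mg/(Cd*rho*A)) = sqrt(2*0.0452*9.81/(0.5 * 1.225 * 5.02655e-05)) = 169.7 m/s

169.7 m/s


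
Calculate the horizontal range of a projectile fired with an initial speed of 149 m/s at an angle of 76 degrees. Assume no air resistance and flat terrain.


R = v0^2 * sin(2*theta) / g = 149^2 * sin(2*76°) / 9.81 = 1062 m

1062 m


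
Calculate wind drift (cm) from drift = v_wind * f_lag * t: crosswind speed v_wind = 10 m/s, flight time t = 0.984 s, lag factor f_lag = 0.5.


drift = v_wind * lag * t = 10 * 0.5 * 0.984 = 4.92 m ≈ 492 cm

492 cm


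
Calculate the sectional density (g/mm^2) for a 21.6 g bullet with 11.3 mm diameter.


SD = m/d^2 = 21.6/11.3^2 = 0.1692 g/mm^2

0.1692 g/mm^2


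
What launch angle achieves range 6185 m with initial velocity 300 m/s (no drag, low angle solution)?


sin(2*theta) = R*g/v0^2 = 6185*9.81/300^2 = 0.674165, theta = arcsin(0.674165)/2 = 21.19°

21.19 degrees


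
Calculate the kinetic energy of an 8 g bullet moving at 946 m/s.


E = 0.5*m*v^2 = 0.5*0.008*946^2 = 3580 J

3580 J


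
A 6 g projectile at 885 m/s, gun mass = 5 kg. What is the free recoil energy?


v_r = m_p*v_p/m_gun = 0.006*885/5 = 1.062 m/s, E_r = 0.5*m_gun*v_r^2 = 0.5*5*1.062^2 = 2.82 J

2.82 J


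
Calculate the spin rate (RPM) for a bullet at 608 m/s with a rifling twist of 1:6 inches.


twist_m = 6*0.0254 = 0.1524 m
spin = v/twist = 608/0.1524 = 3989.501 rev/s
RPM = spin*60 = 3989.501*60 ≈ 239370 RPM

239370 RPM


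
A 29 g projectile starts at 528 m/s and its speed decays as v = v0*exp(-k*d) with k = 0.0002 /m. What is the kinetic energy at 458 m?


v = v0*exp(-k*d) = 528*exp(-0.0002*458) = 481.784 m/s
E = 0.5*m*v^2 = 0.5*0.029*481.784^2 = 3366 J

3366 J


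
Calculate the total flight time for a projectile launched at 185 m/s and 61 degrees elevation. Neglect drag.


T = 2*v0*sin(theta)/g = 2*185*sin(61°)/9.81 = 32.99 s

32.99 s


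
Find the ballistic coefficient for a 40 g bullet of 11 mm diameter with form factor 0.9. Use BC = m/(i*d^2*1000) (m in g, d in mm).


BC = m/(i*d^2*1000) = 40/(0.9 * 11^2 * 1000) = 0.0003673

0.0003673


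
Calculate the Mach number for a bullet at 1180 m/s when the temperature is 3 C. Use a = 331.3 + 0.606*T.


a = 331.3 + 0.606*(3) = 333.118 m/s
M = v/a = 1180/333.118 = 3.542

3.542


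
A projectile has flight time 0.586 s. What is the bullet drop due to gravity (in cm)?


drop = 0.5*g*t^2 = 0.5*9.81*0.586^2 = 1.68436 m ≈ 168.4 cm

168.4 cm


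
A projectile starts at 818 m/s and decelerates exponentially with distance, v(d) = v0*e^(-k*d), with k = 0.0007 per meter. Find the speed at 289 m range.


v = v0*exp(-k*d) = 818*exp(-0.0007*289) = 668.2 m/s

668.2 m/s


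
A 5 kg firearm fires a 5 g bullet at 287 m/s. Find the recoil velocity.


v_recoil = m_p * v_p / m_gun = 0.005 * 287 / 5 = 0.287 m/s

0.287 m/s


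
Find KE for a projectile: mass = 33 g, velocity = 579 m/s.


E = 0.5*m*v^2 = 0.5*0.033*579^2 = 5531 J

5531 J


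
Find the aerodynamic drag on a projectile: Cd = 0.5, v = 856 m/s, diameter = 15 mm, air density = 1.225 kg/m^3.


A = pi*(d/2)^2 = pi*(15/2000)^2 = 1.76715e-04 m^2
Fd = 0.5*Cd*rho*A*v^2 = 0.5*0.5*1.225*1.76715e-04*856^2 = 39.65 N

39.65 N


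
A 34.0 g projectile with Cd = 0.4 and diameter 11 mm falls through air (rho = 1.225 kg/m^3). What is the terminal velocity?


A = pi*(d/2)^2 = pi*(11/2000)^2 = 9.50332e-05 m^2
vt = sqrt(2mg/(Cd*rho*A)) = sqrt(2*0.034*9.81/(0.4 * 1.225 * 9.50332e-05)) = 119.7 m/s

119.7 m/s


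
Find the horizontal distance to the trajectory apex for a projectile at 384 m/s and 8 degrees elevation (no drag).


R = v0^2*sin(2*theta)/g = 384^2*sin(2*8°)/9.81 = 4143.16 m
apex_dist = R/2 = 4143.16/2 = 2072 m

2072 m


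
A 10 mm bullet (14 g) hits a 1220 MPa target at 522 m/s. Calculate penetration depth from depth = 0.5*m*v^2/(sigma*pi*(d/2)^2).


A = pi*(d/2)^2 = pi*(10/2)^2 = 78.5398 mm^2
E = 0.5*m*v^2 = 0.5*0.014*522^2 = 1907.39 J
depth = E/(sigma*A) = 1907.39 J / (1220 MPa * 78.5398 mm^2) = 1907.39/(1220 * 78.5398) m = 0.0199062 m ≈ 19.91 mm

19.91 mm


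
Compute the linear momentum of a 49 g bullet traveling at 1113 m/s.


p = m*v = 0.049*1113 = 54.54 kg·m/s

54.54 kg·m/s


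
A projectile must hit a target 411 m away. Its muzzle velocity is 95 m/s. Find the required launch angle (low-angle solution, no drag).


sin(2*theta) = R*g/v0^2 = 411*9.81/95^2 = 0.446749, theta = arcsin(0.446749)/2 = 13.27°

13.27 degrees


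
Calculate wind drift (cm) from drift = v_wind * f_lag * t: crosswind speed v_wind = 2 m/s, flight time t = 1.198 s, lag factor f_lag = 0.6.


drift = v_wind * lag * t = 2 * 0.6 * 1.198 = 1.4376 m ≈ 143.8 cm

143.8 cm


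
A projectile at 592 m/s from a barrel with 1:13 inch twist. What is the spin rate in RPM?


twist_m = 13*0.0254 = 0.3302 m
spin = v/twist = 592/0.3302 = 1792.853 rev/s
RPM = spin*60 = 1792.853*60 ≈ 107571 RPM

107571 RPM


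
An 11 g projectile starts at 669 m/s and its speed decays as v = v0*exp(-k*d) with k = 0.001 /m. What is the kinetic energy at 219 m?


v = v0*exp(-k*d) = 669*exp(-0.001*219) = 537.422 m/s
E = 0.5*m*v^2 = 0.5*0.011*537.422^2 = 1589 J

1589 J


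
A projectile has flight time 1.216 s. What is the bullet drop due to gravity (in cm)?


drop = 0.5*g*t^2 = 0.5*9.81*1.216^2 = 7.25281 m ≈ 725.3 cm

725.3 cm


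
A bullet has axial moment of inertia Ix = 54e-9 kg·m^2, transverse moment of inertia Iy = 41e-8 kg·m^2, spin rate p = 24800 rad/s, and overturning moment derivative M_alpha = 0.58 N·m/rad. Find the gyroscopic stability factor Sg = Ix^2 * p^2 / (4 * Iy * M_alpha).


Sg = Ix^2 * p^2 / (4 * Iy * M_alpha) = (54e-9)^2 * 24800^2 / (4 * 41e-8 * 0.58) = 1.885

1.885


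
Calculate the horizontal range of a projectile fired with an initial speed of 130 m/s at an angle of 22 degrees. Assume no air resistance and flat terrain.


R = v0^2 * sin(2*theta) / g = 130^2 * sin(2*22°) / 9.81 = 1197 m

1197 m


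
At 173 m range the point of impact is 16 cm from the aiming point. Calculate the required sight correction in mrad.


1 mrad subtends 1 cm per 10 m of range, so adj = error_cm / (dist_m / 10) = 16 / (173/10) = 0.9249 mrad

0.9249 mrad


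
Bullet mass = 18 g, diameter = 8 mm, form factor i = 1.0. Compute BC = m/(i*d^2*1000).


BC = m/(i*d^2*1000) = 18/(1.0 * 8^2 * 1000) = 0.0002812

0.0002812


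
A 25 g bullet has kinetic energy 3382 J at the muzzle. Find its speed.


v = sqrt(2*E/m) = sqrt(2*3382/0.025) = 520.2 m/s

520.2 m/s


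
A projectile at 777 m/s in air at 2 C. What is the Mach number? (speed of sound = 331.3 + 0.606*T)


a = 331.3 + 0.606*(2) = 332.512 m/s
M = v/a = 777/332.512 = 2.337

2.337


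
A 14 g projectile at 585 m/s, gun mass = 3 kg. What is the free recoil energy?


v_r = m_p*v_p/m_gun = 0.014*585/3 = 2.73 m/s, E_r = 0.5*m_gun*v_r^2 = 0.5*3*2.73^2 = 11.18 J

11.18 J


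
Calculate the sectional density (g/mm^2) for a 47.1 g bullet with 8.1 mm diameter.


SD = m/d^2 = 47.1/8.1^2 = 0.7179 g/mm^2

0.7179 g/mm^2


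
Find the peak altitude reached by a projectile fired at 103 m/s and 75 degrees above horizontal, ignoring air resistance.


H = (v0*sin(theta))^2 / (2g) = (103*sin(75°))^2 / (2*9.81) = 504.5 m

504.5 m


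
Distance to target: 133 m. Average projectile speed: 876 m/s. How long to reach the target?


t = d/v = 133/876 = 0.1518 s

0.1518 s


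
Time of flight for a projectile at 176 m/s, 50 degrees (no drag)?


T = 2*v0*sin(theta)/g = 2*176*sin(50°)/9.81 = 27.49 s

27.49 s


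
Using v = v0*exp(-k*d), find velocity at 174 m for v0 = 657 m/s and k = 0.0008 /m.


v = v0*exp(-k*d) = 657*exp(-0.0008*174) = 571.6 m/s

571.6 m/s


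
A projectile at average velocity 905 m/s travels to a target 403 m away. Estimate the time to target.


t = d/v = 403/905 = 0.4453 s

0.4453 s


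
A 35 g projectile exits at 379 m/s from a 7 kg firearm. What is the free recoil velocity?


v_recoil = m_p * v_p / m_gun = 0.035 * 379 / 7 = 1.895 m/s

1.895 m/s


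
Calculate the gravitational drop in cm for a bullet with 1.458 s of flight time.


drop = 0.5*g*t^2 = 0.5*9.81*1.458^2 = 10.4269 m ≈ 1043 cm

1043 cm


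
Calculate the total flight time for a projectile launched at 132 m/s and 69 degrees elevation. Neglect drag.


T = 2*v0*sin(theta)/g = 2*132*sin(69°)/9.81 = 25.12 s

25.12 s


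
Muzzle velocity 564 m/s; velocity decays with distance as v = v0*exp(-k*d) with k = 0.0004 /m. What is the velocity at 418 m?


v = v0*exp(-k*d) = 564*exp(-0.0004*418) = 477.2 m/s

477.2 m/s


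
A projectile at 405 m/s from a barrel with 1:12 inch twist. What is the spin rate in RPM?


twist_m = 12*0.0254 = 0.3048 m
spin = v/twist = 405/0.3048 = 1328.74 rev/s
RPM = spin*60 = 1328.74*60 ≈ 79724 RPM

79724 RPM


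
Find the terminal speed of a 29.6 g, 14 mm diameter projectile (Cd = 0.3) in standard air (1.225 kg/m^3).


A = pi*(d/2)^2 = pi*(14/2000)^2 = 1.53938e-04 m^2
vt = sqrt(2mg/(Cd*rho*A)) = sqrt(2*0.0296*9.81/(0.3 * 1.225 * 1.53938e-04)) = 101.3 m/s

101.3 m/s


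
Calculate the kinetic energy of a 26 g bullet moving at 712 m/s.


E = 0.5*m*v^2 = 0.5*0.026*712^2 = 6590 J

6590 J


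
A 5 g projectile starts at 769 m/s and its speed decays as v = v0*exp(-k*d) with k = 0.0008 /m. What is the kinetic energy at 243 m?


v = v0*exp(-k*d) = 769*exp(-0.0008*243) = 633.14 m/s
E = 0.5*m*v^2 = 0.5*0.005*633.14^2 = 1002 J

1002 J


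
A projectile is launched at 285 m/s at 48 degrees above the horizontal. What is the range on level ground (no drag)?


R = v0^2 * sin(2*theta) / g = 285^2 * sin(2*48°) / 9.81 = 8234 m

8234 m


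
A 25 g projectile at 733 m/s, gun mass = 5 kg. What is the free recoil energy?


v_r = m_p*v_p/m_gun = 0.025*733/5 = 3.665 m/s, E_r = 0.5*m_gun*v_r^2 = 0.5*5*3.665^2 = 33.58 J

33.58 J


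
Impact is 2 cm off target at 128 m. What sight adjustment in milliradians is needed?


1 mrad subtends 1 cm per 10 m of range, so adj = error_cm / (dist_m / 10) = 2 / (128/10) = 0.1562 mrad

0.1562 mrad


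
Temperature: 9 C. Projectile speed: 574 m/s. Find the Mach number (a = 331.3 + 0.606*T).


a = 331.3 + 0.606*(9) = 336.754 m/s
M = v/a = 574/336.754 = 1.705

1.705


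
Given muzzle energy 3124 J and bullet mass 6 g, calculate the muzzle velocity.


v = sqrt(2*E/m) = sqrt(2*3124/0.006) = 1020 m/s

1020 m/s


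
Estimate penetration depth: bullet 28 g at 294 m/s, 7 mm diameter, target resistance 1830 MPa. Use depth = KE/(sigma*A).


A = pi*(d/2)^2 = pi*(7/2)^2 = 38.4845 mm^2
E = 0.5*m*v^2 = 0.5*0.028*294^2 = 1210.1 J
depth = E/(sigma*A) = 1210.1 J / (1830 MPa * 38.4845 mm^2) = 1210.1/(1830 * 38.4845) m = 0.0171825 m ≈ 17.18 mm

17.18 mm


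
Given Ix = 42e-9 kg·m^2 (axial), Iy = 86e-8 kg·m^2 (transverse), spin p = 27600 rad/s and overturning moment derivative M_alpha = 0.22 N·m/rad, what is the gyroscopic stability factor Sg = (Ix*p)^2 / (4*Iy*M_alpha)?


Sg = Ix^2 * p^2 / (4 * Iy * M_alpha) = (42e-9)^2 * 27600^2 / (4 * 86e-8 * 0.22) = 1.776

1.776


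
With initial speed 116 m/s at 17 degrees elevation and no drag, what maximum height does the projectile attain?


H = (v0*sin(theta))^2 / (2g) = (116*sin(17°))^2 / (2*9.81) = 58.63 m

58.63 m


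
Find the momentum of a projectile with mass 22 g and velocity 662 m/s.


p = m*v = 0.022*662 = 14.56 kg·m/s

14.56 kg·m/s


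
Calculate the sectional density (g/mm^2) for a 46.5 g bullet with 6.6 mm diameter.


SD = m/d^2 = 46.5/6.6^2 = 1.067 g/mm^2

1.067 g/mm^2


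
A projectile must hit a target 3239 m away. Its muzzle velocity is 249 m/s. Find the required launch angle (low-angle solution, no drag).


sin(2*theta) = R*g/v0^2 = 3239*9.81/249^2 = 0.512485, theta = arcsin(0.512485)/2 = 15.41°

15.41 degrees


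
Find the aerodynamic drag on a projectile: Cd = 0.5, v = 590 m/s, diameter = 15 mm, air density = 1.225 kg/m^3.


A = pi*(d/2)^2 = pi*(15/2000)^2 = 1.76715e-04 m^2
Fd = 0.5*Cd*rho*A*v^2 = 0.5*0.5*1.225*1.76715e-04*590^2 = 18.84 N

18.84 N


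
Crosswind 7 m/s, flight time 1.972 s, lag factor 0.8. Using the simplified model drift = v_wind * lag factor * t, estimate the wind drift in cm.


drift = v_wind * lag * t = 7 * 0.8 * 1.972 = 11.0432 m ≈ 1104 cm

1104 cm


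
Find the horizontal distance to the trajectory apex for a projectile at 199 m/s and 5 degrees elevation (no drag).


R = v0^2*sin(2*theta)/g = 199^2*sin(2*5°)/9.81 = 700.983 m
apex_dist = R/2 = 700.983/2 = 350.5 m

350.5 m


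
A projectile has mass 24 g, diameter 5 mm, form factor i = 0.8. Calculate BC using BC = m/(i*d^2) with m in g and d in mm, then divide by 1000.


BC = m/(i*d^2*1000) = 24/(0.8 * 5^2 * 1000) = 0.0012

0.0012


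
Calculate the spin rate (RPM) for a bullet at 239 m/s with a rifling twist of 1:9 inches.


twist_m = 9*0.0254 = 0.2286 m
spin = v/twist = 239/0.2286 = 1045.494 rev/s
RPM = spin*60 = 1045.494*60 ≈ 62730 RPM

62730 RPM


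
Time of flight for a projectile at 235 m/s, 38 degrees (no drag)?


T = 2*v0*sin(theta)/g = 2*235*sin(38°)/9.81 = 29.5 s

29.5 s


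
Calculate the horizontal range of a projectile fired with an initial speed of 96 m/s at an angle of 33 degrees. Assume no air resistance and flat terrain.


R = v0^2 * sin(2*theta) / g = 96^2 * sin(2*33°) / 9.81 = 858.2 m

858.2 m


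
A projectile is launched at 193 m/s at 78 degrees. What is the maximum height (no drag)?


H = (v0*sin(theta))^2 / (2g) = (193*sin(78°))^2 / (2*9.81) = 1816 m

1816 m


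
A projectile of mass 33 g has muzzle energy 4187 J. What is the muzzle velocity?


v = sqrt(2*E/m) = sqrt(2*4187/0.033) = 503.7 m/s

503.7 m/s


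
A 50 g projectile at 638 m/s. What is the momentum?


p = m*v = 0.05*638 = 31.9 kg·m/s

31.9 kg·m/s


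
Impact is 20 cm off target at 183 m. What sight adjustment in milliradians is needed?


1 mrad subtends 1 cm per 10 m of range, so adj = error_cm / (dist_m / 10) = 20 / (183/10) = 1.093 mrad

1.093 mrad


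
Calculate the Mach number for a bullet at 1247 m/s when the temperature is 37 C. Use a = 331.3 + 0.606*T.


a = 331.3 + 0.606*(37) = 353.722 m/s
M = v/a = 1247/353.722 = 3.525

3.525


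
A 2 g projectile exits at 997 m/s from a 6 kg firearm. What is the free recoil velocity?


v_recoil = m_p * v_p / m_gun = 0.002 * 997 / 6 = 0.3323 m/s

0.3323 m/s


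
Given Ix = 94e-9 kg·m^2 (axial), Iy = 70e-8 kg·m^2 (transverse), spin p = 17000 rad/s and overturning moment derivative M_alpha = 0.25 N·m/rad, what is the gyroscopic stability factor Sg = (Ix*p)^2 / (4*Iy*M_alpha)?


Sg = Ix^2 * p^2 / (4 * Iy * M_alpha) = (94e-9)^2 * 17000^2 / (4 * 70e-8 * 0.25) = 3.648

3.648


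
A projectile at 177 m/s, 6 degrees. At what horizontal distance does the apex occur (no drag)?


R = v0^2*sin(2*theta)/g = 177^2*sin(2*6°)/9.81 = 663.982 m
apex_dist = R/2 = 663.982/2 = 332 m

332 m


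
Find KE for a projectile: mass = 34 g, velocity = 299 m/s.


E = 0.5*m*v^2 = 0.5*0.034*299^2 = 1520 J

1520 J


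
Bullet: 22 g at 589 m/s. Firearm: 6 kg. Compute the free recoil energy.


v_r = m_p*v_p/m_gun = 0.022*589/6 = 2.15967 m/s, E_r = 0.5*m_gun*v_r^2 = 0.5*6*2.15967^2 = 13.99 J

13.99 J


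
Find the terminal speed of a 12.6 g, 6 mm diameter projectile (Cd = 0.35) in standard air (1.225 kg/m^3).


A = pi*(d/2)^2 = pi*(6/2000)^2 = 2.82743e-05 m^2
vt = sqrt(2mg/(Cd*rho*A)) = sqrt(2*0.0126*9.81/(0.35 * 1.225 * 2.82743e-05)) = 142.8 m/s

142.8 m/s


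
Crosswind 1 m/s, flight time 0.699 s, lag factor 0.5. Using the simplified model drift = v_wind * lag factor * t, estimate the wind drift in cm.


drift = v_wind * lag * t = 1 * 0.5 * 0.699 = 0.3495 m ≈ 34.95 cm

34.95 cm


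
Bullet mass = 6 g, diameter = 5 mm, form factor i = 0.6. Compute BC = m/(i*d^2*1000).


BC = m/(i*d^2*1000) = 6/(0.6 * 5^2 * 1000) = 0.0004

0.0004


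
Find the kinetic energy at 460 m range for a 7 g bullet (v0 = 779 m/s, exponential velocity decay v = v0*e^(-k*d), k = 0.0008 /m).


v = v0*exp(-k*d) = 779*exp(-0.0008*460) = 539.159 m/s
E = 0.5*m*v^2 = 0.5*0.007*539.159^2 = 1017 J

1017 J


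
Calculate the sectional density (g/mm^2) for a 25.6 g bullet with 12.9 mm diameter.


SD = m/d^2 = 25.6/12.9^2 = 0.1538 g/mm^2

0.1538 g/mm^2


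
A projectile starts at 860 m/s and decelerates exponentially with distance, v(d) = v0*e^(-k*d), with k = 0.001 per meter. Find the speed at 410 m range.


v = v0*exp(-k*d) = 860*exp(-0.001*410) = 570.7 m/s

570.7 m/s


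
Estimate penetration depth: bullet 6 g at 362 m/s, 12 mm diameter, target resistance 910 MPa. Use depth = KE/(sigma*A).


A = pi*(d/2)^2 = pi*(12/2)^2 = 113.097 mm^2
E = 0.5*m*v^2 = 0.5*0.006*362^2 = 393.132 J
depth = E/(sigma*A) = 393.132 J / (910 MPa * 113.097 mm^2) = 393.132/(910 * 113.097) m = 0.00381984 m ≈ 3.82 mm

3.82 mm


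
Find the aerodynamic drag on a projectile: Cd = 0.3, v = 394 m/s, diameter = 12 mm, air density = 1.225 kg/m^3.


A = pi*(d/2)^2 = pi*(12/2000)^2 = 1.13097e-04 m^2
Fd = 0.5*Cd*rho*A*v^2 = 0.5*0.3*1.225*1.13097e-04*394^2 = 3.226 N

3.226 N


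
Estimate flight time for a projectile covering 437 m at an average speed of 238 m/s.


t = d/v = 437/238 = 1.836 s

1.836 s


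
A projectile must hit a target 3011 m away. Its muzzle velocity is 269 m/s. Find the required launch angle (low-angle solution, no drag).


sin(2*theta) = R*g/v0^2 = 3011*9.81/269^2 = 0.408202, theta = arcsin(0.408202)/2 = 12.05°

12.05 degrees


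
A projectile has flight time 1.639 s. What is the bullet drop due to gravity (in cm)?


drop = 0.5*g*t^2 = 0.5*9.81*1.639^2 = 13.1764 m ≈ 1318 cm

1318 cm


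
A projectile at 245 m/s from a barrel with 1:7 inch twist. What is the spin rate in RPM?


twist_m = 7*0.0254 = 0.1778 m
spin = v/twist = 245/0.1778 = 1377.953 rev/s
RPM = spin*60 = 1377.953*60 ≈ 82677 RPM

82677 RPM


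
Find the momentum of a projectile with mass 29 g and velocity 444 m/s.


p = m*v = 0.029*444 = 12.88 kg·m/s

12.88 kg·m/s


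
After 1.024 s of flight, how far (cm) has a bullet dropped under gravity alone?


drop = 0.5*g*t^2 = 0.5*9.81*1.024^2 = 5.14327 m ≈ 514.3 cm

514.3 cm


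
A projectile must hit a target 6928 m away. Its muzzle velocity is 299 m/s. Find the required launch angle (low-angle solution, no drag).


sin(2*theta) = R*g/v0^2 = 6928*9.81/299^2 = 0.760212, theta = arcsin(0.760212)/2 = 24.74°

24.74 degrees


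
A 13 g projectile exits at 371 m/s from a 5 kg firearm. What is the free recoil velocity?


v_recoil = m_p * v_p / m_gun = 0.013 * 371 / 5 = 0.9646 m/s

0.9646 m/s


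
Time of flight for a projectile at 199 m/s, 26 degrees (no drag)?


T = 2*v0*sin(theta)/g = 2*199*sin(26°)/9.81 = 17.79 s

17.79 s


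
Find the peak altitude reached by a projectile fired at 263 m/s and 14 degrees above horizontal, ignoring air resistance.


H = (v0*sin(theta))^2 / (2g) = (263*sin(14°))^2 / (2*9.81) = 206.3 m

206.3 m


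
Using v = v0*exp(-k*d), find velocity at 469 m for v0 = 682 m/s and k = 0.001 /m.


v = v0*exp(-k*d) = 682*exp(-0.001*469) = 426.7 m/s

426.7 m/s


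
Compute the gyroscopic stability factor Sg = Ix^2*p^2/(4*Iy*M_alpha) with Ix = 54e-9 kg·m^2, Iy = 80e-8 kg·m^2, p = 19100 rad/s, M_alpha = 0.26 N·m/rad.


Sg = Ix^2 * p^2 / (4 * Iy * M_alpha) = (54e-9)^2 * 19100^2 / (4 * 80e-8 * 0.26) = 1.279

1.279


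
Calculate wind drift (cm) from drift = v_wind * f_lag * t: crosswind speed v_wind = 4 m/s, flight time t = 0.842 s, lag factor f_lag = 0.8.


drift = v_wind * lag * t = 4 * 0.8 * 0.842 = 2.6944 m ≈ 269.4 cm

269.4 cm


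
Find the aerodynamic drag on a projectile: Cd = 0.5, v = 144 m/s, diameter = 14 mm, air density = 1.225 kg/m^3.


A = pi*(d/2)^2 = pi*(14/2000)^2 = 1.53938e-04 m^2
Fd = 0.5*Cd*rho*A*v^2 = 0.5*0.5*1.225*1.53938e-04*144^2 = 0.9776 N

0.9776 N


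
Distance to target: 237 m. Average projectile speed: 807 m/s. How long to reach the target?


t = d/v = 237/807 = 0.2937 s

0.2937 s


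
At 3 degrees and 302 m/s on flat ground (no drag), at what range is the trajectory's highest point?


R = v0^2*sin(2*theta)/g = 302^2*sin(2*3°)/9.81 = 971.806 m
apex_dist = R/2 = 971.806/2 = 485.9 m

485.9 m


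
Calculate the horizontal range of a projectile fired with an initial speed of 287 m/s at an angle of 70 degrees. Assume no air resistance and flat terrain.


R = v0^2 * sin(2*theta) / g = 287^2 * sin(2*70°) / 9.81 = 5397 m

5397 m


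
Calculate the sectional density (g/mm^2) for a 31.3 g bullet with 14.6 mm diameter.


SD = m/d^2 = 31.3/14.6^2 = 0.1468 g/mm^2

0.1468 g/mm^2


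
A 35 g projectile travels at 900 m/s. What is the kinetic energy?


E = 0.5*m*v^2 = 0.5*0.035*900^2 = 14175 J

14175 J


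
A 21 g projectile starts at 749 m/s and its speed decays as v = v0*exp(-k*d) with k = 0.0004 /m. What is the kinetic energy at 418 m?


v = v0*exp(-k*d) = 749*exp(-0.0004*418) = 633.677 m/s
E = 0.5*m*v^2 = 0.5*0.021*633.677^2 = 4216 J

4216 J


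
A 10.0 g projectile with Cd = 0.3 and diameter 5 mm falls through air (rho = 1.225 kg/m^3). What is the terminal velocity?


A = pi*(d/2)^2 = pi*(5/2000)^2 = 1.96350e-05 m^2
vt = sqrt(2mg/(Cd*rho*A)) = sqrt(2*0.01*9.81/(0.3 * 1.225 * 1.96350e-05)) = 164.9 m/s

164.9 m/s


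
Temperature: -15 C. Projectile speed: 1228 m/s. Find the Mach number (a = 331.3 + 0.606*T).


a = 331.3 + 0.606*(-15) = 322.21 m/s
M = v/a = 1228/322.21 = 3.811

3.811


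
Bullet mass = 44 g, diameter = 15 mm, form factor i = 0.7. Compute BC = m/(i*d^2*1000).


BC = m/(i*d^2*1000) = 44/(0.7 * 15^2 * 1000) = 0.0002794

0.0002794


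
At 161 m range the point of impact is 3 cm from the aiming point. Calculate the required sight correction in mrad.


1 mrad subtends 1 cm per 10 m of range, so adj = error_cm / (dist_m / 10) = 3 / (161/10) = 0.1863 mrad

0.1863 mrad
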